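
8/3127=8/3127 = 0.00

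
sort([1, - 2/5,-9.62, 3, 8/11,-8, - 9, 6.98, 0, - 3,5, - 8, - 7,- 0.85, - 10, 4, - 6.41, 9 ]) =[ - 10,- 9.62, - 9, - 8 , - 8, - 7,  -  6.41, - 3, - 0.85, - 2/5, 0,8/11 , 1, 3, 4,  5 , 6.98, 9]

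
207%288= 207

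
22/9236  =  11/4618 = 0.00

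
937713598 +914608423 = 1852322021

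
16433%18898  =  16433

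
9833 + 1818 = 11651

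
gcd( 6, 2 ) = 2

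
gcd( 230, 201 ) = 1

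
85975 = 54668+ 31307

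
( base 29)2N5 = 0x932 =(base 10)2354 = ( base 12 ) 1442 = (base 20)5HE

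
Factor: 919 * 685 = 629515 = 5^1*137^1 * 919^1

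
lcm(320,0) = 0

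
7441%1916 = 1693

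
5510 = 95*58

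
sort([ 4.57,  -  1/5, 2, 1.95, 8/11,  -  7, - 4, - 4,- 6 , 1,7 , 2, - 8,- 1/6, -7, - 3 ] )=[ - 8 , - 7, - 7,-6,  -  4,  -  4,  -  3,  -  1/5, - 1/6, 8/11 , 1,1.95,2,2 , 4.57,  7]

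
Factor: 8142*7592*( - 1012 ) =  - 62555832768= -2^6*3^1*11^1*13^1*23^2*59^1*73^1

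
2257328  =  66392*34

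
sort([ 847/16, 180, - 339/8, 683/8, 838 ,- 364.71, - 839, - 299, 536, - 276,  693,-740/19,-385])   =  [ - 839,-385,-364.71, - 299, - 276, - 339/8,-740/19,847/16, 683/8,180,  536,693, 838]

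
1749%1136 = 613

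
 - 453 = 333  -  786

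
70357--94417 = 164774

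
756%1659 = 756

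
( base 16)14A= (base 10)330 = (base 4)11022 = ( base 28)bm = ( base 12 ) 236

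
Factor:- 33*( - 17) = 561 =3^1*11^1*17^1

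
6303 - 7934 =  - 1631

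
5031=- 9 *(-559)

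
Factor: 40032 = 2^5*3^2* 139^1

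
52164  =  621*84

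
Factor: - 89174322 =-2^1*3^2*47^1*105407^1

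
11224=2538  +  8686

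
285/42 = 6+11/14 = 6.79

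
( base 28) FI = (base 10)438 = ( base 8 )666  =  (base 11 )369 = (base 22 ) jk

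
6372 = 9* 708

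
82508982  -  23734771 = 58774211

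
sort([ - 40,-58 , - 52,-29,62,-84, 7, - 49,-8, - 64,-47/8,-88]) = [ - 88,  -  84, - 64,-58 , - 52 , - 49, - 40, -29 , - 8 , - 47/8,7, 62]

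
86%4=2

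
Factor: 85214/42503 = 2^1 * 19^( - 1 )* 137^1*311^1*2237^( - 1) 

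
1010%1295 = 1010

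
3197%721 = 313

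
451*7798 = 3516898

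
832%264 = 40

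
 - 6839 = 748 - 7587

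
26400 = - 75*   (-352 )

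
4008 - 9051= - 5043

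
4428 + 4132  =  8560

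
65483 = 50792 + 14691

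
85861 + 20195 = 106056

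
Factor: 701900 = 2^2*5^2*7019^1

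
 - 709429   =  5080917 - 5790346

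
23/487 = 23/487 = 0.05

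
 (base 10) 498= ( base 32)fi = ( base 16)1F2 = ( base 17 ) 1c5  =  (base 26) j4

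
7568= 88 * 86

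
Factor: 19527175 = 5^2 * 781087^1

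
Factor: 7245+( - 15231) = -2^1*3^1*11^3 = - 7986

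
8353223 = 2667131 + 5686092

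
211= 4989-4778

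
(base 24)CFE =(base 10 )7286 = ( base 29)8j7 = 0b1110001110110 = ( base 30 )82q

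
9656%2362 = 208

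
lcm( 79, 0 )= 0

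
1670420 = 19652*85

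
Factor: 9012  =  2^2 *3^1*751^1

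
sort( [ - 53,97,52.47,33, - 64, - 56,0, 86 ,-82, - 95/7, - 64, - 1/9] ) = [ - 82, -64, - 64, - 56,-53, - 95/7, - 1/9,  0 , 33,52.47, 86,97] 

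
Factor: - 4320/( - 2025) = 2^5*3^( - 1)*5^( - 1 ) = 32/15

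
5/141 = 5/141 = 0.04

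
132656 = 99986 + 32670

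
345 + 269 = 614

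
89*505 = 44945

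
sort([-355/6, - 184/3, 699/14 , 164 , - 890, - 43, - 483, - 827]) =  [  -  890, - 827, - 483, - 184/3,-355/6, - 43,699/14,164 ]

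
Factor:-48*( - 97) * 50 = 2^5*3^1*5^2 * 97^1 = 232800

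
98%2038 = 98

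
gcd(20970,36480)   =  30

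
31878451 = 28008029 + 3870422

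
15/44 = 15/44  =  0.34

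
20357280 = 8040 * 2532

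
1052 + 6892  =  7944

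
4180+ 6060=10240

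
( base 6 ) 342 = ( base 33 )42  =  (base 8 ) 206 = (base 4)2012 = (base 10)134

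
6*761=4566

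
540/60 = 9 = 9.00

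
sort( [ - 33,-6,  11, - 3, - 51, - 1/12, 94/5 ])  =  [ -51, - 33, - 6, - 3,-1/12, 11, 94/5] 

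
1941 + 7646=9587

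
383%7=5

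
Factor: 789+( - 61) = 2^3*7^1*13^1 = 728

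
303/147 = 101/49 = 2.06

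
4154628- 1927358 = 2227270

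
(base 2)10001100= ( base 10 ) 140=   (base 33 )48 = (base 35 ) 40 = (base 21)6E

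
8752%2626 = 874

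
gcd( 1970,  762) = 2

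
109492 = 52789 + 56703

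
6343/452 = 6343/452 = 14.03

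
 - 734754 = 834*( - 881 ) 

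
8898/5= 1779  +  3/5 =1779.60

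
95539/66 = 1447 + 37/66 = 1447.56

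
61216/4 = 15304 = 15304.00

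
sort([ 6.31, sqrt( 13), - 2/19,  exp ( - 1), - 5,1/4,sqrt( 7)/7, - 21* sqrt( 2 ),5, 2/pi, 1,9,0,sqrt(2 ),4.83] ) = [-21*sqrt(2 ), - 5,  -  2/19,0,1/4, exp( - 1), sqrt(7 )/7,2/pi,1, sqrt( 2) , sqrt( 13),  4.83,5 , 6.31,  9]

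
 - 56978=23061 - 80039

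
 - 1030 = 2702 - 3732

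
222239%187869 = 34370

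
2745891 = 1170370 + 1575521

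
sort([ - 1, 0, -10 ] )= [ - 10, - 1,0]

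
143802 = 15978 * 9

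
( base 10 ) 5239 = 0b1010001110111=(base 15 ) 1844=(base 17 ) 1123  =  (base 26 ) 7jd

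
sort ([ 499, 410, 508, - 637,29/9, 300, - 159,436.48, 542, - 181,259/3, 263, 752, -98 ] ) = [ - 637, - 181, - 159, - 98  ,  29/9,259/3,263, 300,  410, 436.48, 499,508, 542,752]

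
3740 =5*748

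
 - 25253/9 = -2806 +1/9 = - 2805.89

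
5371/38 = 5371/38=141.34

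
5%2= 1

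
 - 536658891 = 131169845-667828736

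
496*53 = 26288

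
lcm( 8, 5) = 40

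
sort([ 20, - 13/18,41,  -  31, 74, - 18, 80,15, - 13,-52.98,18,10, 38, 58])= [-52.98,-31,- 18,  -  13, - 13/18,  10,  15, 18,20,38,41, 58,74, 80 ]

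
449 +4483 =4932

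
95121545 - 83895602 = 11225943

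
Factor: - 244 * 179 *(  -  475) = 20746100 = 2^2*5^2 * 19^1*61^1 * 179^1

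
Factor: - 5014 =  - 2^1*23^1*109^1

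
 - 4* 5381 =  - 21524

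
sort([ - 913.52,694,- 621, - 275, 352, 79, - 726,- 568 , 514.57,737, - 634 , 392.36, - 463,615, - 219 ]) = [-913.52, - 726, - 634, - 621, - 568, - 463,-275, - 219,79,352,392.36, 514.57, 615, 694,737] 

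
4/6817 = 4/6817 = 0.00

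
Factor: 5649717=3^1*1093^1*1723^1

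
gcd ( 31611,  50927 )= 1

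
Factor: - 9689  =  -9689^1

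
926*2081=1927006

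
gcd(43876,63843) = 1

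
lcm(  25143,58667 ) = 176001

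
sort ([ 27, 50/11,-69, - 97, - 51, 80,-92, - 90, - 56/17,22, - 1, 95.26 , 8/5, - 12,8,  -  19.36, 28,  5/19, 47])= [ - 97, - 92, - 90, - 69, - 51,-19.36, - 12,-56/17, - 1, 5/19, 8/5, 50/11, 8, 22, 27,28, 47, 80, 95.26 ] 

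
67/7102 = 1/106 = 0.01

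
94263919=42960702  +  51303217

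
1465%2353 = 1465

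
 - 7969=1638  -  9607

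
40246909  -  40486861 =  - 239952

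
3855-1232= 2623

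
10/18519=10/18519 = 0.00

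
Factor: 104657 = 7^1*14951^1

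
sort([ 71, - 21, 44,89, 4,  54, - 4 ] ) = [ - 21, - 4,  4, 44,54,  71,89]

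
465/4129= 465/4129 =0.11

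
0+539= 539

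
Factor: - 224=-2^5* 7^1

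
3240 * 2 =6480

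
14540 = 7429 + 7111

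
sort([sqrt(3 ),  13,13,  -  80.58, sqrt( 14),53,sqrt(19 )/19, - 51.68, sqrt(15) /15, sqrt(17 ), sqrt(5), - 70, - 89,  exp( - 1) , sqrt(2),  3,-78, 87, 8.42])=[ - 89,- 80.58, - 78, - 70, - 51.68,sqrt(19)/19,sqrt(15)/15, exp ( - 1), sqrt( 2), sqrt( 3),sqrt(5 ), 3,sqrt(14 ),sqrt(17 ), 8.42, 13 , 13, 53,87]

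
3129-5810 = - 2681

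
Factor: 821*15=3^1*5^1*821^1 =12315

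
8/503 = 8/503= 0.02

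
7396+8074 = 15470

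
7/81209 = 7/81209= 0.00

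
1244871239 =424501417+820369822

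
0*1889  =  0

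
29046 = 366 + 28680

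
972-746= 226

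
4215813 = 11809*357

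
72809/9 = 72809/9= 8089.89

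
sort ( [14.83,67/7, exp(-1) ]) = [exp (  -  1 ),67/7,14.83]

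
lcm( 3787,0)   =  0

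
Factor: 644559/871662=2^ (-1)*11^( - 1 )*47^(-1 )*281^( - 1 )*214853^1 = 214853/290554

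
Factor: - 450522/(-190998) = 309/131 = 3^1*103^1*131^( - 1 ) 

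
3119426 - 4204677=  - 1085251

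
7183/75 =7183/75 = 95.77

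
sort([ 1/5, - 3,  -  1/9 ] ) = [ - 3, - 1/9, 1/5 ] 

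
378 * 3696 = 1397088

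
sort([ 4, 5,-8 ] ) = [ - 8,4, 5]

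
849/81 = 283/27 = 10.48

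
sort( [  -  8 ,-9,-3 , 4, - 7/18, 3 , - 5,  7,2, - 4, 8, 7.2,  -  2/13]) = [-9, - 8, - 5,  -  4,  -  3, - 7/18, - 2/13,2,3, 4, 7 , 7.2, 8 ]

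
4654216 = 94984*49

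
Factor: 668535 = 3^1*5^1*7^1*6367^1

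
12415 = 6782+5633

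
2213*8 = 17704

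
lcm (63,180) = 1260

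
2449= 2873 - 424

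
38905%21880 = 17025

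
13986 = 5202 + 8784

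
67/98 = 67/98 = 0.68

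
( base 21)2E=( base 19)2i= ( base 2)111000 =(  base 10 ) 56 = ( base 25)26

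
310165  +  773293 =1083458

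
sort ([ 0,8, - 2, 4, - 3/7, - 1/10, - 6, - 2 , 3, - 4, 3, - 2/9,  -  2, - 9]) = [ - 9,  -  6, - 4,-2,-2,-2, - 3/7 , - 2/9 ,- 1/10, 0 , 3,3 , 4, 8 ] 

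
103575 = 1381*75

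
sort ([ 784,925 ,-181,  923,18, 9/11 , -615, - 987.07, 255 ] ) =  [-987.07,-615,-181,  9/11,18, 255,  784,  923, 925]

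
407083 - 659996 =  - 252913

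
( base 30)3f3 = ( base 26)4H7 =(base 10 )3153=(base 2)110001010001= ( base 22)6b7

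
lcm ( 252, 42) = 252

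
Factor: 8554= 2^1*7^1*  13^1* 47^1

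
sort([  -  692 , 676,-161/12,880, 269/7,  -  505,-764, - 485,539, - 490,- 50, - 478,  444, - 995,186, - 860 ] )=[ - 995, - 860, - 764, - 692,-505,-490, -485, - 478, - 50, - 161/12,269/7 , 186, 444,539  ,  676, 880]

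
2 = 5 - 3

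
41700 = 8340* 5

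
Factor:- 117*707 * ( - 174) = 2^1*3^3*7^1*13^1 * 29^1*101^1= 14393106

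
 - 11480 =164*( - 70 )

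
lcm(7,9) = 63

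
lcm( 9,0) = 0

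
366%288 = 78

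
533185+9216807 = 9749992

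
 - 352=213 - 565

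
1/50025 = 1/50025 = 0.00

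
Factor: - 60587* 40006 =  -  2423843522= - 2^1*43^1*83^1  *241^1* 1409^1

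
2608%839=91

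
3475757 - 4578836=-1103079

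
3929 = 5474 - 1545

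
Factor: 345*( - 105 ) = - 36225  =  -3^2*5^2 *7^1*23^1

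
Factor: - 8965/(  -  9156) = 2^ (  -  2) * 3^ ( - 1 )*5^1*7^(- 1)*11^1 * 109^(-1)*163^1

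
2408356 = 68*35417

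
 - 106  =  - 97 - 9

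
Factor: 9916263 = 3^4*7^1*17489^1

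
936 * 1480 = 1385280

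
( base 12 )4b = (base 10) 59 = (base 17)38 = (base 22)2f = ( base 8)73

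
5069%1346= 1031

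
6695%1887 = 1034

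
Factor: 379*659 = 249761 = 379^1 * 659^1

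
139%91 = 48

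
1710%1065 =645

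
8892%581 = 177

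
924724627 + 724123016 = 1648847643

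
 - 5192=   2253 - 7445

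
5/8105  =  1/1621 = 0.00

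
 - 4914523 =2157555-7072078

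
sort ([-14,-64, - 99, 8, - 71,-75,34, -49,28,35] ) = [  -  99, - 75 ,-71, - 64,-49 , - 14, 8, 28, 34 , 35 ] 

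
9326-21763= - 12437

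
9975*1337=13336575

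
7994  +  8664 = 16658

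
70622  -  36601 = 34021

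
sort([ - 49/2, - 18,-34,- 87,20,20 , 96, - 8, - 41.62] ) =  [ - 87 , - 41.62, - 34  ,  -  49/2, - 18 , - 8, 20, 20, 96]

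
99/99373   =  99/99373 =0.00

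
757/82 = 757/82 = 9.23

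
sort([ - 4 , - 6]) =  [ - 6, - 4]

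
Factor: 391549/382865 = 5^( -1 )*7^( - 1)*311^1*1259^1*10939^( - 1)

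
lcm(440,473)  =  18920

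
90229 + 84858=175087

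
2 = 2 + 0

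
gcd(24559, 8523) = 1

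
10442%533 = 315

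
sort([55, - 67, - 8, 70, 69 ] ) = [ - 67, - 8,55,69,70]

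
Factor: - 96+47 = -49= - 7^2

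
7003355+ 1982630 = 8985985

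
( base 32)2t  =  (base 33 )2r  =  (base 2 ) 1011101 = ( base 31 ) 30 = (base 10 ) 93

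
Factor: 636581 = 11^2*5261^1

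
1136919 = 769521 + 367398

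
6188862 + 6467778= 12656640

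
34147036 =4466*7646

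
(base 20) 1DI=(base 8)1246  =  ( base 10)678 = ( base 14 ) 366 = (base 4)22212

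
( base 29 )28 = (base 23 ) 2K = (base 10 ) 66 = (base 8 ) 102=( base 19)39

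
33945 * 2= 67890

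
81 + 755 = 836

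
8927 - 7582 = 1345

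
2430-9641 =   -  7211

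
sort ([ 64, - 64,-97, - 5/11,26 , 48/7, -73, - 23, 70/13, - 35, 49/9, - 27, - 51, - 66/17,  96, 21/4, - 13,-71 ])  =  [ - 97, - 73, - 71, - 64, - 51, - 35, - 27, - 23,  -  13, - 66/17, - 5/11,21/4,  70/13,  49/9, 48/7, 26, 64, 96]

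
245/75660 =49/15132 = 0.00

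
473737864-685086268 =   -  211348404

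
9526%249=64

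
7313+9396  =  16709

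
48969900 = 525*93276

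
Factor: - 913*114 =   -  104082  =  - 2^1*3^1 * 11^1*19^1 * 83^1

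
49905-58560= - 8655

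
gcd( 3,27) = 3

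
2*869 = 1738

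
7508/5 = 1501 + 3/5 = 1501.60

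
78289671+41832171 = 120121842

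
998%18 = 8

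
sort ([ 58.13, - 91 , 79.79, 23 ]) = [ - 91,23,58.13,79.79]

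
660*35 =23100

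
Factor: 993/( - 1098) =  - 331/366=- 2^( - 1)*3^( - 1)*61^( - 1 )*331^1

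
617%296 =25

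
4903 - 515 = 4388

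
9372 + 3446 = 12818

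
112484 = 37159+75325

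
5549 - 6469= - 920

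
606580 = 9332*65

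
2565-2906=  - 341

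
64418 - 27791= 36627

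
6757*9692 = 65488844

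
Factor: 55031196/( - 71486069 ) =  - 2^2 * 3^1*11^1 * 73^1*5711^1 * 71486069^ ( - 1 ) 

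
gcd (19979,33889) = 1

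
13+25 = 38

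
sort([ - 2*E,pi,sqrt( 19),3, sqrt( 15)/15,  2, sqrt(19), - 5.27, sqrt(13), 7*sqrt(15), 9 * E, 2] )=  [ - 2*E , - 5.27,sqrt(15 ) /15,2, 2, 3, pi,sqrt( 13 ), sqrt(19), sqrt(19), 9*E, 7*sqrt(15)] 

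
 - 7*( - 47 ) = 329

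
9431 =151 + 9280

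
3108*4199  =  13050492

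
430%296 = 134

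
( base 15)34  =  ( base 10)49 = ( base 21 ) 27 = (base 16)31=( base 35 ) 1E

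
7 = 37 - 30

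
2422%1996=426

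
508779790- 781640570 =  - 272860780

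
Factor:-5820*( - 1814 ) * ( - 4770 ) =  - 2^4*3^3* 5^2*53^1*97^1*907^1=-  50359179600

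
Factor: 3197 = 23^1* 139^1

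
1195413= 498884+696529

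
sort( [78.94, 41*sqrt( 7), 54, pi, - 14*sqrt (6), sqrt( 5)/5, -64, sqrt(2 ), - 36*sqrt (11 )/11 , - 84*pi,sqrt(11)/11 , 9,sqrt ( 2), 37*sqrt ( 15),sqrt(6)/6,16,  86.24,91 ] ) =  [-84*pi, - 64, - 14*sqrt( 6), - 36 *sqrt(11 )/11, sqrt (11) /11, sqrt( 6 )/6, sqrt(5)/5,sqrt(2 ), sqrt(2) , pi,9, 16, 54, 78.94, 86.24, 91, 41*sqrt( 7 ), 37 * sqrt( 15 ) ] 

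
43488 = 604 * 72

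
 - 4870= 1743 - 6613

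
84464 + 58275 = 142739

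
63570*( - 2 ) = - 127140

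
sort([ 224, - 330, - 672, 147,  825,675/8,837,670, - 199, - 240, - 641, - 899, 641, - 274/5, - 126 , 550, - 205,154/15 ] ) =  [ - 899 ,-672, - 641, - 330, - 240, - 205,  -  199, - 126,-274/5,154/15,675/8,  147,224,550,641, 670, 825,837]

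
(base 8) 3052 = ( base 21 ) 3C3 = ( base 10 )1578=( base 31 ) 1js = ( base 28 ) 20A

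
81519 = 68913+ 12606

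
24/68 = 6/17 = 0.35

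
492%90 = 42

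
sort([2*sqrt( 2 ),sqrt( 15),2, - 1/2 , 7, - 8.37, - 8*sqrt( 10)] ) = [ - 8*sqrt(10), - 8.37, - 1/2, 2,2 * sqrt(  2),  sqrt ( 15),7 ] 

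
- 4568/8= -571 = -571.00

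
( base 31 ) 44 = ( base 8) 200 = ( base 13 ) 9b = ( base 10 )128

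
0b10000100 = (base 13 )a2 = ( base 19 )6I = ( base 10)132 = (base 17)7d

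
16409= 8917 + 7492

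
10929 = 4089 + 6840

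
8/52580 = 2/13145 = 0.00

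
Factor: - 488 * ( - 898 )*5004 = 2192872896 = 2^6 * 3^2 * 61^1 * 139^1*449^1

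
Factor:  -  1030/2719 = -2^1 * 5^1*103^1*2719^( -1)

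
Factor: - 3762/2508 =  - 2^(  -  1)*3^1=   -  3/2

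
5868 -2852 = 3016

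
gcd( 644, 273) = 7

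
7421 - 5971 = 1450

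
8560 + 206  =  8766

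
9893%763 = 737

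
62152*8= 497216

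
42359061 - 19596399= 22762662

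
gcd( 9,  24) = 3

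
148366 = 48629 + 99737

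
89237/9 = 9915 + 2/9 = 9915.22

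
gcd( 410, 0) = 410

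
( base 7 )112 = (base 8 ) 72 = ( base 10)58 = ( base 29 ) 20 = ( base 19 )31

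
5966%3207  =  2759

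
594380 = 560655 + 33725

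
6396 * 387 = 2475252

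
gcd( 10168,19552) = 8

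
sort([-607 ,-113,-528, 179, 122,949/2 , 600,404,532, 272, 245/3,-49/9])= [ - 607,-528,-113, - 49/9,245/3,122 , 179, 272,404 , 949/2,532 , 600] 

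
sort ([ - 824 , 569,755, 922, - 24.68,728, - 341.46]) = [  -  824,-341.46, - 24.68,569, 728, 755,922 ] 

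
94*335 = 31490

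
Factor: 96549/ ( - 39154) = -2^(-1)*3^1*19577^(-1)*32183^1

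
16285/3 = 16285/3 = 5428.33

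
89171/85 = 1049 + 6/85 = 1049.07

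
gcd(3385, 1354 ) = 677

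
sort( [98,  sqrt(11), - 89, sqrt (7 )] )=[ - 89 , sqrt( 7), sqrt(11) , 98]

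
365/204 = 1 + 161/204= 1.79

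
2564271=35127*73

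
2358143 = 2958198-600055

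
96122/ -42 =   -  2289+8/21= -  2288.62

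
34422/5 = 6884  +  2/5 =6884.40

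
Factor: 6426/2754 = 7/3 = 3^( - 1 )*7^1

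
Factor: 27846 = 2^1 *3^2*7^1*13^1  *  17^1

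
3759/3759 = 1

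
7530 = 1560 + 5970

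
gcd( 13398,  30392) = 58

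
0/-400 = 0/1 = -0.00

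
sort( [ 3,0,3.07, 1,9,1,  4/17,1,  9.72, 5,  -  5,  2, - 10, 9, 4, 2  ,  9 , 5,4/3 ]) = [  -  10, - 5,  0, 4/17 , 1,1,  1,  4/3, 2,  2, 3 , 3.07,  4,5,  5 , 9, 9,9, 9.72]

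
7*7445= 52115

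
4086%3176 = 910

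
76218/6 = 12703 = 12703.00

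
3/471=1/157 = 0.01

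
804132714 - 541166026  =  262966688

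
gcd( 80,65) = 5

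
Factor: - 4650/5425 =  - 6/7 = - 2^1 *3^1*7^( - 1) 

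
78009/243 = 26003/81 = 321.02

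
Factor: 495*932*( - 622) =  - 286953480 = - 2^3*3^2 * 5^1*11^1*233^1*311^1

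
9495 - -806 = 10301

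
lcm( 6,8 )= 24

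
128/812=32/203 = 0.16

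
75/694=75/694 = 0.11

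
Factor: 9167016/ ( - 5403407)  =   - 2^3*3^1*29^1*433^( - 1 )*12479^( -1)*13171^1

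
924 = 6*154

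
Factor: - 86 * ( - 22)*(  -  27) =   -  2^2 * 3^3*11^1* 43^1 = -  51084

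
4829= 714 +4115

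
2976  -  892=2084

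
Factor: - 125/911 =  - 5^3*911^( - 1)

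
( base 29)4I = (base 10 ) 134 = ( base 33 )42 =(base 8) 206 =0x86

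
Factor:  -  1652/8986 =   -  2^1 * 7^1 *59^1*4493^( - 1) = - 826/4493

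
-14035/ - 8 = 14035/8 = 1754.38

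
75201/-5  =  -15041+4/5  =  - 15040.20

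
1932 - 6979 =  - 5047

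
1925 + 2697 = 4622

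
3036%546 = 306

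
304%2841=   304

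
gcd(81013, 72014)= 1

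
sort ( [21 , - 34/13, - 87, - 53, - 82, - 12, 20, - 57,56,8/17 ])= [ - 87, - 82 ,-57,- 53 , - 12, - 34/13,  8/17, 20, 21,  56] 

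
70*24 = 1680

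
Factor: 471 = 3^1*157^1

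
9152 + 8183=17335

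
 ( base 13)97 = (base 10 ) 124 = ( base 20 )64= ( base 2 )1111100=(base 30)44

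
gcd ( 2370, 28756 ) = 158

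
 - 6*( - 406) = 2436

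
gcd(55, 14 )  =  1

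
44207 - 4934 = 39273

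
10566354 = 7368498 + 3197856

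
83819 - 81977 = 1842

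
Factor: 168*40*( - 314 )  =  -2^7 * 3^1*  5^1*7^1*157^1 = - 2110080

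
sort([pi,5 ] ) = [pi,5 ]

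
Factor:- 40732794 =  - 2^1*3^4*251437^1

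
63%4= 3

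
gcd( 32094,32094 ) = 32094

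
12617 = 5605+7012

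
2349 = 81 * 29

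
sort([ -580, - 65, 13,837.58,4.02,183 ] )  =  [ - 580, - 65,4.02, 13,183,837.58 ] 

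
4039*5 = 20195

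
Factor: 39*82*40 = 127920 = 2^4* 3^1*5^1*13^1*41^1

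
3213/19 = 169 + 2/19 = 169.11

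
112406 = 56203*2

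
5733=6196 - 463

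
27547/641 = 27547/641 = 42.98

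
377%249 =128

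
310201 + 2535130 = 2845331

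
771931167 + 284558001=1056489168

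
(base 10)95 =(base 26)3H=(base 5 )340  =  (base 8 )137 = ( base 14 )6b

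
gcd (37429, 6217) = 1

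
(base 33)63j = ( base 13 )3049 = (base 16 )19FC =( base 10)6652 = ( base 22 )DG8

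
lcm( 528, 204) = 8976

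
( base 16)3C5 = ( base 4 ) 33011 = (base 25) 1df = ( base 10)965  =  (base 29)148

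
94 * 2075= 195050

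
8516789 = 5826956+2689833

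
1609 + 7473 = 9082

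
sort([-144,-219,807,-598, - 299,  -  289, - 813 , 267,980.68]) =[  -  813, - 598, - 299 ,-289,-219,- 144, 267,807,980.68]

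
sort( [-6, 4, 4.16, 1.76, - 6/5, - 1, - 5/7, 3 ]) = [ - 6, - 6/5,-1, - 5/7, 1.76,3,4,4.16]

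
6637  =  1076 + 5561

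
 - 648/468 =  - 2  +  8/13= -1.38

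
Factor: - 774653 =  -11^1*70423^1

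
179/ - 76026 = - 179/76026 = - 0.00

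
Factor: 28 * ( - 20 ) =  - 2^4*5^1*7^1 = -  560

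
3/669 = 1/223 = 0.00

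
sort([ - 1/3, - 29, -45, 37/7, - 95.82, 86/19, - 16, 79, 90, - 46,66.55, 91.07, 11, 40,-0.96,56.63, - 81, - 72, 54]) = [ - 95.82, - 81,-72, - 46, - 45 ,-29,-16, - 0.96, - 1/3, 86/19,37/7, 11,40, 54, 56.63,66.55, 79, 90, 91.07] 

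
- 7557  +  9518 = 1961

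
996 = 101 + 895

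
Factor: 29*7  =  7^1*29^1 = 203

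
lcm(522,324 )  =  9396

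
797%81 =68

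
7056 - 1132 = 5924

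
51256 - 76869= -25613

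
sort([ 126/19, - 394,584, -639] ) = [-639, -394, 126/19 , 584]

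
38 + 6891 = 6929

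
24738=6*4123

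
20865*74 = 1544010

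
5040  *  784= 3951360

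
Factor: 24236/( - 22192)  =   - 83/76= - 2^(- 2 )*19^( - 1)*83^1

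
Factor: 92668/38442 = 46334/19221 = 2^1*3^(-1) * 43^( - 1)*149^(-1)*23167^1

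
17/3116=17/3116=0.01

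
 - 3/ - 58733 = 3/58733 = 0.00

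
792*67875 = 53757000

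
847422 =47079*18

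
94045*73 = 6865285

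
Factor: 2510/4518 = 5/9  =  3^( - 2) * 5^1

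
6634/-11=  - 6634/11 = - 603.09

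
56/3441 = 56/3441 = 0.02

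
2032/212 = 9 + 31/53  =  9.58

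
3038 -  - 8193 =11231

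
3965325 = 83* 47775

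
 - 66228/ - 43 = 1540 + 8/43 = 1540.19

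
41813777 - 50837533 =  - 9023756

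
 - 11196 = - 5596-5600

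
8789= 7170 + 1619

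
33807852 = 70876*477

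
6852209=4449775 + 2402434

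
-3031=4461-7492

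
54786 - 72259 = -17473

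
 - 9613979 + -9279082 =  - 18893061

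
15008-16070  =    -  1062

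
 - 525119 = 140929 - 666048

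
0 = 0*2504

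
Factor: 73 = 73^1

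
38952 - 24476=14476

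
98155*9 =883395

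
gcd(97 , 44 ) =1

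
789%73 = 59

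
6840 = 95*72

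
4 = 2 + 2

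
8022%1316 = 126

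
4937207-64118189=-59180982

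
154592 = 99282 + 55310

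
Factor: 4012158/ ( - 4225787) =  - 2^1*3^1 * 43^1*15551^1*4225787^( - 1)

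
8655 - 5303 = 3352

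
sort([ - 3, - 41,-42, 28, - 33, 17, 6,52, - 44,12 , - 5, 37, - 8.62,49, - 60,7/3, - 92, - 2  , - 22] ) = [ - 92 ,-60 , - 44, - 42, - 41, - 33, - 22, - 8.62, - 5 , -3, - 2,7/3,6 , 12, 17, 28, 37, 49, 52 ] 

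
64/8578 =32/4289 = 0.01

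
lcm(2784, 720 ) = 41760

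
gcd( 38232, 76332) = 12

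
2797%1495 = 1302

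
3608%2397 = 1211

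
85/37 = 2 + 11/37 = 2.30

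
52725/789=66 + 217/263 = 66.83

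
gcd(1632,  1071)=51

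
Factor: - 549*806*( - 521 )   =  2^1*3^2*13^1*31^1*61^1*521^1 = 230539374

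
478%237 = 4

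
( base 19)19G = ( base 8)1044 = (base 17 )1F4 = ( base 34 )g4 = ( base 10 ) 548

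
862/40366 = 431/20183 = 0.02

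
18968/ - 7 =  - 18968/7 = - 2709.71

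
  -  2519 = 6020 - 8539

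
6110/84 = 72 + 31/42 = 72.74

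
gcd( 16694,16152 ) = 2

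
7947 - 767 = 7180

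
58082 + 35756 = 93838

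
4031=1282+2749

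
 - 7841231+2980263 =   -  4860968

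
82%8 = 2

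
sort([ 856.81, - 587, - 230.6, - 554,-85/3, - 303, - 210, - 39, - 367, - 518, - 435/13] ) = [ - 587, - 554, - 518, - 367, - 303, - 230.6, - 210, - 39, - 435/13, - 85/3,856.81 ]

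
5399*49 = 264551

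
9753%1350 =303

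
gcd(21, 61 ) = 1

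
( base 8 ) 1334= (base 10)732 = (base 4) 23130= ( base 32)ms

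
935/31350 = 17/570 = 0.03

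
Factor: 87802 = 2^1*11^1*13^1*307^1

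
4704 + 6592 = 11296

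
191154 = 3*63718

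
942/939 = 314/313  =  1.00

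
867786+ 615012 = 1482798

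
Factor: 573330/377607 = 2^1*5^1*29^1 * 191^( - 1 ) = 290/191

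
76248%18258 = 3216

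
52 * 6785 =352820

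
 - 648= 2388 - 3036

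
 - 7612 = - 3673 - 3939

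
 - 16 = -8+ - 8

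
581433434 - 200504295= 380929139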